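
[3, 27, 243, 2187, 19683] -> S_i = 3*9^i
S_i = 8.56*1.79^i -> [8.56, 15.32, 27.43, 49.09, 87.88]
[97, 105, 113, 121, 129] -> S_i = 97 + 8*i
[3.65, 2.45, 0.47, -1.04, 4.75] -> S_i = Random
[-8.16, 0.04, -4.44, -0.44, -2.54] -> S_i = Random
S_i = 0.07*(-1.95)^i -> [0.07, -0.14, 0.27, -0.52, 1.01]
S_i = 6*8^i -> [6, 48, 384, 3072, 24576]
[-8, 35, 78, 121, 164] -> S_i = -8 + 43*i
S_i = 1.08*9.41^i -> [1.08, 10.16, 95.63, 899.9, 8468.03]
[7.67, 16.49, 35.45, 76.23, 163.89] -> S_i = 7.67*2.15^i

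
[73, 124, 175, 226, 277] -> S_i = 73 + 51*i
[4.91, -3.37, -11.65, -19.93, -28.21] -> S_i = 4.91 + -8.28*i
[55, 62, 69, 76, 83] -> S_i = 55 + 7*i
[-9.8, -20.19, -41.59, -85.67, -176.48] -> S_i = -9.80*2.06^i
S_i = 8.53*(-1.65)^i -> [8.53, -14.07, 23.22, -38.32, 63.22]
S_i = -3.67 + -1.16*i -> [-3.67, -4.83, -5.99, -7.15, -8.31]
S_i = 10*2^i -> [10, 20, 40, 80, 160]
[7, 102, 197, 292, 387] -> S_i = 7 + 95*i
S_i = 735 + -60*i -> [735, 675, 615, 555, 495]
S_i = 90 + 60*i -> [90, 150, 210, 270, 330]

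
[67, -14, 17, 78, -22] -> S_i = Random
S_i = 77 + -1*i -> [77, 76, 75, 74, 73]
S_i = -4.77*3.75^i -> [-4.77, -17.89, -67.08, -251.54, -943.29]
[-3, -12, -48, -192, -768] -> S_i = -3*4^i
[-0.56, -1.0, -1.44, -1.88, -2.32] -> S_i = -0.56 + -0.44*i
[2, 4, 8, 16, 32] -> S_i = 2*2^i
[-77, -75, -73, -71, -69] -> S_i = -77 + 2*i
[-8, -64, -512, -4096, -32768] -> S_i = -8*8^i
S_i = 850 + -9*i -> [850, 841, 832, 823, 814]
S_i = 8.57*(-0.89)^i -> [8.57, -7.63, 6.79, -6.04, 5.38]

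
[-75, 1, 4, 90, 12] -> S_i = Random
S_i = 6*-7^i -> [6, -42, 294, -2058, 14406]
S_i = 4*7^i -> [4, 28, 196, 1372, 9604]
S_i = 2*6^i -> [2, 12, 72, 432, 2592]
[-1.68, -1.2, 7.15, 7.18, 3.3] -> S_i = Random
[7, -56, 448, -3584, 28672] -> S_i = 7*-8^i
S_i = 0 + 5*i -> [0, 5, 10, 15, 20]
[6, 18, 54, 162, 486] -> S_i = 6*3^i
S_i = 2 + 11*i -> [2, 13, 24, 35, 46]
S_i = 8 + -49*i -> [8, -41, -90, -139, -188]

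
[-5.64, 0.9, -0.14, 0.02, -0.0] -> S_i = -5.64*(-0.16)^i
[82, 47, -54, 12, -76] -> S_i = Random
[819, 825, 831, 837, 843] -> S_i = 819 + 6*i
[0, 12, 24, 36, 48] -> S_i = 0 + 12*i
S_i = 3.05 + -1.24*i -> [3.05, 1.81, 0.57, -0.67, -1.91]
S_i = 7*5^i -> [7, 35, 175, 875, 4375]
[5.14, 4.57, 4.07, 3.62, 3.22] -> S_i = 5.14*0.89^i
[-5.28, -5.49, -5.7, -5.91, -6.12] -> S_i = -5.28 + -0.21*i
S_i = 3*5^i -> [3, 15, 75, 375, 1875]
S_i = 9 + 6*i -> [9, 15, 21, 27, 33]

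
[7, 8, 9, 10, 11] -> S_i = 7 + 1*i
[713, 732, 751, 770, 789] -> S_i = 713 + 19*i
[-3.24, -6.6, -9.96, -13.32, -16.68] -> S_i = -3.24 + -3.36*i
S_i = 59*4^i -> [59, 236, 944, 3776, 15104]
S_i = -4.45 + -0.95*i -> [-4.45, -5.4, -6.35, -7.3, -8.25]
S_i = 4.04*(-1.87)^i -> [4.04, -7.55, 14.13, -26.42, 49.4]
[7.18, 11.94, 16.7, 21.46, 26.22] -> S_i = 7.18 + 4.76*i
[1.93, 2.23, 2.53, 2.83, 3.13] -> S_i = 1.93 + 0.30*i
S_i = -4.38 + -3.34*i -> [-4.38, -7.72, -11.06, -14.4, -17.74]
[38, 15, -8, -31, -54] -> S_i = 38 + -23*i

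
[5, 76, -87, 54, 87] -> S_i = Random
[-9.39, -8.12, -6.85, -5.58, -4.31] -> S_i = -9.39 + 1.27*i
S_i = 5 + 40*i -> [5, 45, 85, 125, 165]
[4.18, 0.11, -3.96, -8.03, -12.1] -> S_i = 4.18 + -4.07*i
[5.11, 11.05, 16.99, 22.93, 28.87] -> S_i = 5.11 + 5.94*i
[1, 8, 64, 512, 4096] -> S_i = 1*8^i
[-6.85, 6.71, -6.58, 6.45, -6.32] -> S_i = -6.85*(-0.98)^i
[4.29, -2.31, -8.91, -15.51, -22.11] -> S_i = 4.29 + -6.60*i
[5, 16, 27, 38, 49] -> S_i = 5 + 11*i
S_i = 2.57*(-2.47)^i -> [2.57, -6.35, 15.68, -38.73, 95.66]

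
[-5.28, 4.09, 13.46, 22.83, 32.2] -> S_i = -5.28 + 9.37*i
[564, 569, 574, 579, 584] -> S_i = 564 + 5*i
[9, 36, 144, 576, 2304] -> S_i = 9*4^i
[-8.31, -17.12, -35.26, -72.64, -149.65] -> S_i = -8.31*2.06^i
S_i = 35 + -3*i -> [35, 32, 29, 26, 23]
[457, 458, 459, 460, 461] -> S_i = 457 + 1*i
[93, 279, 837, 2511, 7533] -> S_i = 93*3^i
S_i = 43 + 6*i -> [43, 49, 55, 61, 67]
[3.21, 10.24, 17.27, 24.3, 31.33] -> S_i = 3.21 + 7.03*i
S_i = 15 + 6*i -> [15, 21, 27, 33, 39]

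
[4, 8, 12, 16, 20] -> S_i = 4 + 4*i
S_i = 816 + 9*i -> [816, 825, 834, 843, 852]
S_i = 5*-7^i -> [5, -35, 245, -1715, 12005]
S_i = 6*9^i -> [6, 54, 486, 4374, 39366]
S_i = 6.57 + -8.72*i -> [6.57, -2.15, -10.87, -19.59, -28.31]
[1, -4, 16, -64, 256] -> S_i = 1*-4^i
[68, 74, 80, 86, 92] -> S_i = 68 + 6*i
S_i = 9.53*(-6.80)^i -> [9.53, -64.8, 440.67, -2996.54, 20376.45]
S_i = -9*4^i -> [-9, -36, -144, -576, -2304]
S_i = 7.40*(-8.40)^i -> [7.4, -62.16, 522.14, -4386.01, 36842.48]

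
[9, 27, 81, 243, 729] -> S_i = 9*3^i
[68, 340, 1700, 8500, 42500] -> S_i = 68*5^i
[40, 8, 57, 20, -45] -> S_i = Random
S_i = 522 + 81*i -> [522, 603, 684, 765, 846]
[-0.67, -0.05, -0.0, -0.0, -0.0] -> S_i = -0.67*0.08^i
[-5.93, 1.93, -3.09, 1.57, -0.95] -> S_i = Random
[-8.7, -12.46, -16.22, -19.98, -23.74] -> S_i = -8.70 + -3.76*i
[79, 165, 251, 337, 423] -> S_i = 79 + 86*i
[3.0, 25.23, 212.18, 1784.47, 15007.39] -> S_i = 3.00*8.41^i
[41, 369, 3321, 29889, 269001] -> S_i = 41*9^i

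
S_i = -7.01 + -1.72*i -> [-7.01, -8.73, -10.45, -12.17, -13.89]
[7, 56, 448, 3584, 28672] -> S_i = 7*8^i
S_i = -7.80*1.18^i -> [-7.8, -9.2, -10.86, -12.82, -15.12]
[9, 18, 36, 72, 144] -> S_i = 9*2^i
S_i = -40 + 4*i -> [-40, -36, -32, -28, -24]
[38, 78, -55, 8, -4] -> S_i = Random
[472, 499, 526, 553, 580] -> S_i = 472 + 27*i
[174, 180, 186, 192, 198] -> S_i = 174 + 6*i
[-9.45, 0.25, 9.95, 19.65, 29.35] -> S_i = -9.45 + 9.70*i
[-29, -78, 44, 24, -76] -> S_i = Random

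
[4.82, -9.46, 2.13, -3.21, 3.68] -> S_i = Random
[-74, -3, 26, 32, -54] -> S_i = Random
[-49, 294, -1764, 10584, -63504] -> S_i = -49*-6^i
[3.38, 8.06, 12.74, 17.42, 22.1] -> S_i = 3.38 + 4.68*i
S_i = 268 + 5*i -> [268, 273, 278, 283, 288]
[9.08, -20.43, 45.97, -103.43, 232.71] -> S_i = 9.08*(-2.25)^i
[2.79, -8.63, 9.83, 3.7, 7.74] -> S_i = Random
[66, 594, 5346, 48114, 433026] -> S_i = 66*9^i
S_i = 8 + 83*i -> [8, 91, 174, 257, 340]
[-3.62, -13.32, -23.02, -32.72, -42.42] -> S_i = -3.62 + -9.70*i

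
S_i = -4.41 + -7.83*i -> [-4.41, -12.24, -20.07, -27.9, -35.73]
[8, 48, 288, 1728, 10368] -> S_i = 8*6^i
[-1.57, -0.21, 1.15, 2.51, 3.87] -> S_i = -1.57 + 1.36*i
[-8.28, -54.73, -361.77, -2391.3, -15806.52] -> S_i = -8.28*6.61^i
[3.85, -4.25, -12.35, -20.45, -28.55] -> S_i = 3.85 + -8.10*i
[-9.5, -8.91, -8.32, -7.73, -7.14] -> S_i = -9.50 + 0.59*i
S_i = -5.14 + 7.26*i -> [-5.14, 2.12, 9.38, 16.64, 23.9]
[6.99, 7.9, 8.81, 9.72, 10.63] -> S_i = 6.99 + 0.91*i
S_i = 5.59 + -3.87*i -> [5.59, 1.72, -2.15, -6.02, -9.89]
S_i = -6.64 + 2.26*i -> [-6.64, -4.38, -2.12, 0.14, 2.4]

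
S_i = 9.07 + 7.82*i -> [9.07, 16.89, 24.71, 32.53, 40.35]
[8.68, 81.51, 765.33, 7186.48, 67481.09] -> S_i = 8.68*9.39^i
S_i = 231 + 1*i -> [231, 232, 233, 234, 235]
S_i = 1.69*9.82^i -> [1.69, 16.6, 162.97, 1600.37, 15715.66]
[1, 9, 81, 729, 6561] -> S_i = 1*9^i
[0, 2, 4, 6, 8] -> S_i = 0 + 2*i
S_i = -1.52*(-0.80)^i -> [-1.52, 1.22, -0.97, 0.78, -0.62]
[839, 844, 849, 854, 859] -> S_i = 839 + 5*i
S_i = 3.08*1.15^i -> [3.08, 3.54, 4.07, 4.68, 5.39]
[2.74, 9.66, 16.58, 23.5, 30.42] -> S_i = 2.74 + 6.92*i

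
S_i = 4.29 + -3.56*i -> [4.29, 0.73, -2.83, -6.39, -9.95]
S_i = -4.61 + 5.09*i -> [-4.61, 0.48, 5.57, 10.66, 15.75]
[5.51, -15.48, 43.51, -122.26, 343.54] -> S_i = 5.51*(-2.81)^i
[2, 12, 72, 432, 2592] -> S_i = 2*6^i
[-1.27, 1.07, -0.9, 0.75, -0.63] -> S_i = -1.27*(-0.84)^i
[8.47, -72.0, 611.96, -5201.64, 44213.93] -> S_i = 8.47*(-8.50)^i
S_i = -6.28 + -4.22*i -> [-6.28, -10.5, -14.72, -18.94, -23.16]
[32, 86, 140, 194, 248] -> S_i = 32 + 54*i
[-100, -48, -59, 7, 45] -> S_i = Random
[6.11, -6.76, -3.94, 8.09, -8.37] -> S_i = Random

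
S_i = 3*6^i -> [3, 18, 108, 648, 3888]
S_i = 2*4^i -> [2, 8, 32, 128, 512]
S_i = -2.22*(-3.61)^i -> [-2.22, 8.01, -28.93, 104.44, -377.04]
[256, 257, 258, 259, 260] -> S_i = 256 + 1*i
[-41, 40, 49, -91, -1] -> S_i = Random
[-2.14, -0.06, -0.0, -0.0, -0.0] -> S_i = -2.14*0.03^i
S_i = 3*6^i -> [3, 18, 108, 648, 3888]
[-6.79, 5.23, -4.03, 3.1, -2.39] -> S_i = -6.79*(-0.77)^i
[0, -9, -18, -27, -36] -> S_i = 0 + -9*i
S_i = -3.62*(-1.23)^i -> [-3.62, 4.45, -5.48, 6.74, -8.29]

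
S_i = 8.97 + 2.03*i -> [8.97, 11.0, 13.03, 15.06, 17.09]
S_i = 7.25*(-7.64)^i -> [7.25, -55.39, 423.18, -3233.09, 24700.82]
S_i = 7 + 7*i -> [7, 14, 21, 28, 35]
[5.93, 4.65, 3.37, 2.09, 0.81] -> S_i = 5.93 + -1.28*i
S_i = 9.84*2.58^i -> [9.84, 25.39, 65.5, 168.99, 435.99]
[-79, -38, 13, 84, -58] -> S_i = Random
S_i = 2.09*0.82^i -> [2.09, 1.71, 1.41, 1.15, 0.94]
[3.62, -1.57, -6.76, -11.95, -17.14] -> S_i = 3.62 + -5.19*i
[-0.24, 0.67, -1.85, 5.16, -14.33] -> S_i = -0.24*(-2.78)^i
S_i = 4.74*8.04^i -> [4.74, 38.11, 306.4, 2463.47, 19806.26]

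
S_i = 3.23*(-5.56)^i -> [3.23, -17.96, 99.85, -555.17, 3086.75]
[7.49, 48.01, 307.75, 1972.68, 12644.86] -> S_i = 7.49*6.41^i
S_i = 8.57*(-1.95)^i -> [8.57, -16.71, 32.59, -63.55, 123.91]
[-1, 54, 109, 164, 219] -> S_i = -1 + 55*i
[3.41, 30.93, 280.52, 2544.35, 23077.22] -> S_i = 3.41*9.07^i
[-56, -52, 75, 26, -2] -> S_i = Random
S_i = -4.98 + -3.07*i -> [-4.98, -8.05, -11.12, -14.19, -17.26]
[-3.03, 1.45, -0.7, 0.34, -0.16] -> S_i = -3.03*(-0.48)^i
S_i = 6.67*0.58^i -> [6.67, 3.87, 2.24, 1.3, 0.75]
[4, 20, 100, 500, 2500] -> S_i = 4*5^i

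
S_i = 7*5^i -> [7, 35, 175, 875, 4375]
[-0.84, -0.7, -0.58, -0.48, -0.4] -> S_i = -0.84*0.83^i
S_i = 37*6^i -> [37, 222, 1332, 7992, 47952]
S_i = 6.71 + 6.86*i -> [6.71, 13.57, 20.43, 27.29, 34.15]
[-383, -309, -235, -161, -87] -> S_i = -383 + 74*i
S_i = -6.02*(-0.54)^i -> [-6.02, 3.25, -1.76, 0.95, -0.51]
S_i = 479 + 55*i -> [479, 534, 589, 644, 699]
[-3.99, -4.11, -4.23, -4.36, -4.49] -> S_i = -3.99*1.03^i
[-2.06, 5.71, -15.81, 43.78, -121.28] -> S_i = -2.06*(-2.77)^i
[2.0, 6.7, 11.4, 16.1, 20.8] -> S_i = 2.00 + 4.70*i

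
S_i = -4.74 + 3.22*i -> [-4.74, -1.52, 1.7, 4.92, 8.14]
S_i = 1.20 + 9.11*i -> [1.2, 10.31, 19.42, 28.53, 37.64]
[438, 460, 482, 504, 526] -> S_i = 438 + 22*i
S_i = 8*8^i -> [8, 64, 512, 4096, 32768]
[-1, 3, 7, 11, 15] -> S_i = -1 + 4*i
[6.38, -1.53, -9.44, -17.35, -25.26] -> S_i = 6.38 + -7.91*i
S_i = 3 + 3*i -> [3, 6, 9, 12, 15]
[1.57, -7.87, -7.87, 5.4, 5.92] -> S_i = Random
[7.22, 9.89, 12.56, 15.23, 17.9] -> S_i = 7.22 + 2.67*i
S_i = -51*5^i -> [-51, -255, -1275, -6375, -31875]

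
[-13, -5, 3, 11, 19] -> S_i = -13 + 8*i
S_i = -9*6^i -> [-9, -54, -324, -1944, -11664]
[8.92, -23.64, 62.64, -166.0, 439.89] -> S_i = 8.92*(-2.65)^i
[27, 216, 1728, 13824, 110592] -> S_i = 27*8^i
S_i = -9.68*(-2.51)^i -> [-9.68, 24.3, -60.98, 153.07, -384.21]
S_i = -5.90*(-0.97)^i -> [-5.9, 5.72, -5.55, 5.38, -5.22]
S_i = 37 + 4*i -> [37, 41, 45, 49, 53]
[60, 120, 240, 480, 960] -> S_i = 60*2^i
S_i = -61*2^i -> [-61, -122, -244, -488, -976]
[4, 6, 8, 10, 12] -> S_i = 4 + 2*i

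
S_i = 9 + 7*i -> [9, 16, 23, 30, 37]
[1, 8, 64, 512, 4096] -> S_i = 1*8^i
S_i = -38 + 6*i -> [-38, -32, -26, -20, -14]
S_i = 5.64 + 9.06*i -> [5.64, 14.7, 23.76, 32.82, 41.88]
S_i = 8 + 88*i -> [8, 96, 184, 272, 360]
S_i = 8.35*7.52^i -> [8.35, 62.79, 472.2, 3550.91, 26702.86]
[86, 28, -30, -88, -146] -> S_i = 86 + -58*i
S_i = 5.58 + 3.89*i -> [5.58, 9.47, 13.36, 17.25, 21.14]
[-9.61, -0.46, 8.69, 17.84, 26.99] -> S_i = -9.61 + 9.15*i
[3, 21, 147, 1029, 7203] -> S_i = 3*7^i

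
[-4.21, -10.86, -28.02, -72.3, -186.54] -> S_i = -4.21*2.58^i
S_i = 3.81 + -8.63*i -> [3.81, -4.82, -13.45, -22.08, -30.71]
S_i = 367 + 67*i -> [367, 434, 501, 568, 635]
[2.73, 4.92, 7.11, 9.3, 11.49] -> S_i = 2.73 + 2.19*i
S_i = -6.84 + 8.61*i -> [-6.84, 1.77, 10.38, 18.99, 27.6]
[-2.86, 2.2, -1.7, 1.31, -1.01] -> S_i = -2.86*(-0.77)^i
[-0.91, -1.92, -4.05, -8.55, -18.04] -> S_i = -0.91*2.11^i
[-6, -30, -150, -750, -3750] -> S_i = -6*5^i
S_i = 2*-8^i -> [2, -16, 128, -1024, 8192]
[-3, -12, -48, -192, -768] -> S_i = -3*4^i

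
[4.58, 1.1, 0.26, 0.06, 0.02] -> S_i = 4.58*0.24^i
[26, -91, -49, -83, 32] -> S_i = Random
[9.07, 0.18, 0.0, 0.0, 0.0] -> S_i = 9.07*0.02^i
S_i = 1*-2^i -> [1, -2, 4, -8, 16]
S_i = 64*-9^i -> [64, -576, 5184, -46656, 419904]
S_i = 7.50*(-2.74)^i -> [7.5, -20.55, 56.31, -154.28, 422.73]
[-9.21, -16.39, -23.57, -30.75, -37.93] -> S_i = -9.21 + -7.18*i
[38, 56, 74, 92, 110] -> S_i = 38 + 18*i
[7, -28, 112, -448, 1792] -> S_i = 7*-4^i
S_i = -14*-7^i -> [-14, 98, -686, 4802, -33614]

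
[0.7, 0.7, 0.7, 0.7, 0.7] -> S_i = 0.70*1.00^i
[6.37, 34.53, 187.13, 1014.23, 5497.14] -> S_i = 6.37*5.42^i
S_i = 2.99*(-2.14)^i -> [2.99, -6.4, 13.69, -29.3, 62.71]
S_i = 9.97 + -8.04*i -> [9.97, 1.93, -6.11, -14.15, -22.19]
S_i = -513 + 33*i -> [-513, -480, -447, -414, -381]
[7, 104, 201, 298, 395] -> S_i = 7 + 97*i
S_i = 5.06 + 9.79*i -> [5.06, 14.85, 24.64, 34.43, 44.22]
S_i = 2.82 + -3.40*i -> [2.82, -0.58, -3.98, -7.38, -10.78]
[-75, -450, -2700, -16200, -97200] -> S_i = -75*6^i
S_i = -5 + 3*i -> [-5, -2, 1, 4, 7]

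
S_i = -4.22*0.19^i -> [-4.22, -0.8, -0.15, -0.03, -0.01]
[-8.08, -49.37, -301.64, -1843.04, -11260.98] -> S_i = -8.08*6.11^i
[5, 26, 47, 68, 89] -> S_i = 5 + 21*i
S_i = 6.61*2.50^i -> [6.61, 16.53, 41.31, 103.28, 258.2]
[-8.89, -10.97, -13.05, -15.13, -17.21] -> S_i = -8.89 + -2.08*i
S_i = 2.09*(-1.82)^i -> [2.09, -3.8, 6.92, -12.6, 22.93]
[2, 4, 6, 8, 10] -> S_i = 2 + 2*i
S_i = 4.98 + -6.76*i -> [4.98, -1.78, -8.54, -15.3, -22.06]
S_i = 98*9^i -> [98, 882, 7938, 71442, 642978]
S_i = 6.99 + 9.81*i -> [6.99, 16.8, 26.61, 36.42, 46.23]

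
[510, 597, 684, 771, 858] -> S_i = 510 + 87*i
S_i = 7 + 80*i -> [7, 87, 167, 247, 327]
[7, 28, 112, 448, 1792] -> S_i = 7*4^i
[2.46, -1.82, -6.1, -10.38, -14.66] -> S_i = 2.46 + -4.28*i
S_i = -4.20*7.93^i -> [-4.2, -33.31, -264.12, -2094.44, -16608.94]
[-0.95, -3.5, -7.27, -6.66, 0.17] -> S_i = Random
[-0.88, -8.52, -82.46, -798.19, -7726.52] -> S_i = -0.88*9.68^i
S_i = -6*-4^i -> [-6, 24, -96, 384, -1536]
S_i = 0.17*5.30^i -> [0.17, 0.9, 4.78, 25.31, 134.14]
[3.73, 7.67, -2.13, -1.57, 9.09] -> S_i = Random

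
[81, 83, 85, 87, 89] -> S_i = 81 + 2*i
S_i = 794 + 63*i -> [794, 857, 920, 983, 1046]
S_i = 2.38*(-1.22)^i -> [2.38, -2.9, 3.54, -4.32, 5.27]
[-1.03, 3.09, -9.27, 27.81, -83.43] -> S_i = -1.03*(-3.00)^i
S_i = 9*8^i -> [9, 72, 576, 4608, 36864]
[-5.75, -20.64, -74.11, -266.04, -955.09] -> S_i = -5.75*3.59^i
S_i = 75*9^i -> [75, 675, 6075, 54675, 492075]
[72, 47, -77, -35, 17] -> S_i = Random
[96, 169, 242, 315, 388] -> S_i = 96 + 73*i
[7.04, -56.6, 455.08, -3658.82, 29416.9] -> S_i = 7.04*(-8.04)^i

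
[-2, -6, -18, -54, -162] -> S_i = -2*3^i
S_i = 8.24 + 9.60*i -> [8.24, 17.84, 27.44, 37.04, 46.64]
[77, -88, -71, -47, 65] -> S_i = Random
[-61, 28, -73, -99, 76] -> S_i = Random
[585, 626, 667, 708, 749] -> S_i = 585 + 41*i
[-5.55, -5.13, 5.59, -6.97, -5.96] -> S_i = Random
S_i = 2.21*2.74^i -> [2.21, 6.06, 16.59, 45.46, 124.56]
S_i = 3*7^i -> [3, 21, 147, 1029, 7203]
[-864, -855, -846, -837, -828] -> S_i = -864 + 9*i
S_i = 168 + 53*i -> [168, 221, 274, 327, 380]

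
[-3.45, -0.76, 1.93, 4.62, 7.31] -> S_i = -3.45 + 2.69*i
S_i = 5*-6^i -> [5, -30, 180, -1080, 6480]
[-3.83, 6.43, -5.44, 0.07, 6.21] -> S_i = Random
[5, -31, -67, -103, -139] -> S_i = 5 + -36*i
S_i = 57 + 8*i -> [57, 65, 73, 81, 89]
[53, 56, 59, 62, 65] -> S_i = 53 + 3*i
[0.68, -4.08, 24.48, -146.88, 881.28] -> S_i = 0.68*(-6.00)^i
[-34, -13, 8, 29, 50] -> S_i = -34 + 21*i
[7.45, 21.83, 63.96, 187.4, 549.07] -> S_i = 7.45*2.93^i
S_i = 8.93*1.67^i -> [8.93, 14.91, 24.9, 41.59, 69.46]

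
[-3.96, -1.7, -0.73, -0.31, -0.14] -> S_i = -3.96*0.43^i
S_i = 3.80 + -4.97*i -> [3.8, -1.17, -6.14, -11.11, -16.08]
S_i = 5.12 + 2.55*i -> [5.12, 7.67, 10.22, 12.77, 15.32]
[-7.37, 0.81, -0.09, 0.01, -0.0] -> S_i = -7.37*(-0.11)^i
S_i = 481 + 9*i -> [481, 490, 499, 508, 517]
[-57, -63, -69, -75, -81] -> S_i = -57 + -6*i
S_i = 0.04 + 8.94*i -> [0.04, 8.98, 17.92, 26.86, 35.8]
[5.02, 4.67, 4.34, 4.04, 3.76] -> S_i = 5.02*0.93^i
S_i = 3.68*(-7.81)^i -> [3.68, -28.74, 224.47, -1753.08, 13691.53]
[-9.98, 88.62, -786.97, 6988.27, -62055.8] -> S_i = -9.98*(-8.88)^i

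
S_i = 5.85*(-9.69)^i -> [5.85, -56.69, 549.29, -5322.64, 51576.39]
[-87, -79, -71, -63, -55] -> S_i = -87 + 8*i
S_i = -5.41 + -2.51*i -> [-5.41, -7.92, -10.43, -12.94, -15.45]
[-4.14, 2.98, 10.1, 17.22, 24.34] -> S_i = -4.14 + 7.12*i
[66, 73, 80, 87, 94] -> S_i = 66 + 7*i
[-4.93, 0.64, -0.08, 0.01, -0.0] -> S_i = -4.93*(-0.13)^i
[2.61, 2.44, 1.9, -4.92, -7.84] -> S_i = Random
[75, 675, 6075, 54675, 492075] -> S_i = 75*9^i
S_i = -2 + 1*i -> [-2, -1, 0, 1, 2]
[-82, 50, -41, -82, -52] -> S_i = Random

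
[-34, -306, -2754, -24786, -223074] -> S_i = -34*9^i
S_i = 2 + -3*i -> [2, -1, -4, -7, -10]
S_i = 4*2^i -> [4, 8, 16, 32, 64]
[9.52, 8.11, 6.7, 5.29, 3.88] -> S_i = 9.52 + -1.41*i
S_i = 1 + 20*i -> [1, 21, 41, 61, 81]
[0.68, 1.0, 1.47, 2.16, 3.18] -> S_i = 0.68*1.47^i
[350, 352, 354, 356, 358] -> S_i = 350 + 2*i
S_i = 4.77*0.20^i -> [4.77, 0.95, 0.19, 0.04, 0.01]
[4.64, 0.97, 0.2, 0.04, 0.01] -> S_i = 4.64*0.21^i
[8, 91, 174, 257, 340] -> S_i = 8 + 83*i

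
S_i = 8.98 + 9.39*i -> [8.98, 18.37, 27.76, 37.15, 46.54]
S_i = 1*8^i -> [1, 8, 64, 512, 4096]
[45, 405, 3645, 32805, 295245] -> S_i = 45*9^i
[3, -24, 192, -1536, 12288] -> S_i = 3*-8^i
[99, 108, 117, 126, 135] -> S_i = 99 + 9*i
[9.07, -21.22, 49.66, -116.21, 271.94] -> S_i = 9.07*(-2.34)^i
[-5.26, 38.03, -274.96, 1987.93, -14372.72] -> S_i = -5.26*(-7.23)^i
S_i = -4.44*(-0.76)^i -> [-4.44, 3.37, -2.56, 1.95, -1.48]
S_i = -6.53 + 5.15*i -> [-6.53, -1.38, 3.77, 8.92, 14.07]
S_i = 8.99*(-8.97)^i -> [8.99, -80.64, 723.34, -6488.39, 58200.87]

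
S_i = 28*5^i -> [28, 140, 700, 3500, 17500]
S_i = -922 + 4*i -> [-922, -918, -914, -910, -906]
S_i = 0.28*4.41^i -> [0.28, 1.23, 5.45, 24.01, 105.9]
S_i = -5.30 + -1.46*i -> [-5.3, -6.76, -8.22, -9.68, -11.14]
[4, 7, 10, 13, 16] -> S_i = 4 + 3*i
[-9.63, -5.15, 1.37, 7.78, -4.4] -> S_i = Random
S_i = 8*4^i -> [8, 32, 128, 512, 2048]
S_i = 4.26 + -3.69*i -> [4.26, 0.57, -3.12, -6.81, -10.5]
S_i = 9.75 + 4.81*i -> [9.75, 14.56, 19.37, 24.18, 28.99]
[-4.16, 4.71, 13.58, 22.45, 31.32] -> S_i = -4.16 + 8.87*i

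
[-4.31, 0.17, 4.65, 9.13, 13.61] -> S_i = -4.31 + 4.48*i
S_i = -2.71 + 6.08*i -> [-2.71, 3.37, 9.45, 15.53, 21.61]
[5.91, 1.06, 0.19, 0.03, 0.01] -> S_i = 5.91*0.18^i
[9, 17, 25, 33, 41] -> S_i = 9 + 8*i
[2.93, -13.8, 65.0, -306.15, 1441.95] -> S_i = 2.93*(-4.71)^i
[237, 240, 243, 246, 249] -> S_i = 237 + 3*i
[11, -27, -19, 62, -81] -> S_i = Random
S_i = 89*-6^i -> [89, -534, 3204, -19224, 115344]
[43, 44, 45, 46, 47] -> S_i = 43 + 1*i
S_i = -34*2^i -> [-34, -68, -136, -272, -544]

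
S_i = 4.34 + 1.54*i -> [4.34, 5.88, 7.42, 8.96, 10.5]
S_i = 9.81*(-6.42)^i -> [9.81, -62.98, 404.33, -2595.82, 16665.15]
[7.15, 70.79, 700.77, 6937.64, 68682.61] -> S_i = 7.15*9.90^i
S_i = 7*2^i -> [7, 14, 28, 56, 112]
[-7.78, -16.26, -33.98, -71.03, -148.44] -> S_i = -7.78*2.09^i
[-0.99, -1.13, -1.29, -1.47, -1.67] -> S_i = -0.99*1.14^i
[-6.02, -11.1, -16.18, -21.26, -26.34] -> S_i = -6.02 + -5.08*i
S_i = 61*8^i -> [61, 488, 3904, 31232, 249856]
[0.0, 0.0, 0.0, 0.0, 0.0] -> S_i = 0.00*1.97^i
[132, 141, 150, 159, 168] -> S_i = 132 + 9*i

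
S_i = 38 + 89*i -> [38, 127, 216, 305, 394]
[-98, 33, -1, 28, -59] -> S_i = Random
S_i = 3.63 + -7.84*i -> [3.63, -4.21, -12.05, -19.89, -27.73]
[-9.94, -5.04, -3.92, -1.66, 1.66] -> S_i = Random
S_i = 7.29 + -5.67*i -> [7.29, 1.62, -4.05, -9.72, -15.39]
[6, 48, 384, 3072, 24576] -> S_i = 6*8^i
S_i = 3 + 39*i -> [3, 42, 81, 120, 159]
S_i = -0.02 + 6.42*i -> [-0.02, 6.4, 12.82, 19.24, 25.66]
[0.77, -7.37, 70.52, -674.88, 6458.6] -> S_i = 0.77*(-9.57)^i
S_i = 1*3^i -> [1, 3, 9, 27, 81]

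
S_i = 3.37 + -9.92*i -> [3.37, -6.55, -16.47, -26.39, -36.31]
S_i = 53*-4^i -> [53, -212, 848, -3392, 13568]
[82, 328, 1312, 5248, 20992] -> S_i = 82*4^i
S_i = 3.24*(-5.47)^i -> [3.24, -17.72, 96.94, -530.28, 2900.64]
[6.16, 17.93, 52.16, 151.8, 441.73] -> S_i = 6.16*2.91^i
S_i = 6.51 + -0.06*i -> [6.51, 6.45, 6.39, 6.33, 6.27]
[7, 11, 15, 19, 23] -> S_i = 7 + 4*i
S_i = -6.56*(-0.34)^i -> [-6.56, 2.23, -0.76, 0.26, -0.09]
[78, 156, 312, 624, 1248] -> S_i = 78*2^i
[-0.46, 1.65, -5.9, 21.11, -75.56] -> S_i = -0.46*(-3.58)^i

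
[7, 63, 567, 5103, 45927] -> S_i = 7*9^i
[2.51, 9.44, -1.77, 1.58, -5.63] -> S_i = Random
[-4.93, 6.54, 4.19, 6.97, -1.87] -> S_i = Random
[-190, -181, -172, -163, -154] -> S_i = -190 + 9*i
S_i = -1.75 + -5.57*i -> [-1.75, -7.32, -12.89, -18.46, -24.03]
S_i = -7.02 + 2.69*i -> [-7.02, -4.33, -1.64, 1.05, 3.74]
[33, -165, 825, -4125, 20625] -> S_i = 33*-5^i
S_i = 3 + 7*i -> [3, 10, 17, 24, 31]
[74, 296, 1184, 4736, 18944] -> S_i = 74*4^i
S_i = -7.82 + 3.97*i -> [-7.82, -3.85, 0.12, 4.09, 8.06]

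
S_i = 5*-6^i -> [5, -30, 180, -1080, 6480]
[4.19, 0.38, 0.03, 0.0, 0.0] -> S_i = 4.19*0.09^i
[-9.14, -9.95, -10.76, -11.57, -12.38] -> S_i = -9.14 + -0.81*i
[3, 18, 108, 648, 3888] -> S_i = 3*6^i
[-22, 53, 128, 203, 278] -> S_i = -22 + 75*i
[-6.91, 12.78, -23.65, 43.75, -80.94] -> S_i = -6.91*(-1.85)^i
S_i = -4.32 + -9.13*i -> [-4.32, -13.45, -22.58, -31.71, -40.84]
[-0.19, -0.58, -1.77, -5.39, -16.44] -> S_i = -0.19*3.05^i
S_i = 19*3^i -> [19, 57, 171, 513, 1539]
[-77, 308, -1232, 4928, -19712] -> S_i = -77*-4^i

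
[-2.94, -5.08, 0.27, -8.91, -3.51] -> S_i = Random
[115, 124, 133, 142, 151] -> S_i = 115 + 9*i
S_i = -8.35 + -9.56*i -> [-8.35, -17.91, -27.47, -37.03, -46.59]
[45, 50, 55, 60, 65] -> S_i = 45 + 5*i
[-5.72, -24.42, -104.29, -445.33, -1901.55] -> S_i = -5.72*4.27^i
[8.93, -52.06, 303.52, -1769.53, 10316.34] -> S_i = 8.93*(-5.83)^i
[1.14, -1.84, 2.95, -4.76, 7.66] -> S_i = 1.14*(-1.61)^i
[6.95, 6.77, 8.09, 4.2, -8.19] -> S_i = Random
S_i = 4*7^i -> [4, 28, 196, 1372, 9604]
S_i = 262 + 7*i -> [262, 269, 276, 283, 290]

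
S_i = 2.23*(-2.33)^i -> [2.23, -5.2, 12.11, -28.21, 65.72]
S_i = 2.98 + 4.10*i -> [2.98, 7.08, 11.18, 15.28, 19.38]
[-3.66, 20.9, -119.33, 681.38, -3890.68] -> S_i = -3.66*(-5.71)^i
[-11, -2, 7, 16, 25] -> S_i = -11 + 9*i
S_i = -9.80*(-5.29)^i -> [-9.8, 51.84, -274.24, 1450.75, -7674.48]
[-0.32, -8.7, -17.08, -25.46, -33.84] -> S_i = -0.32 + -8.38*i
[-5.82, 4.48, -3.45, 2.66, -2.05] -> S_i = -5.82*(-0.77)^i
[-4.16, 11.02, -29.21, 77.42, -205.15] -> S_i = -4.16*(-2.65)^i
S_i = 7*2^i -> [7, 14, 28, 56, 112]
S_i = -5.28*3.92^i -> [-5.28, -20.7, -81.13, -318.05, -1246.75]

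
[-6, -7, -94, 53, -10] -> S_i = Random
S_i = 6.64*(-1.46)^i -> [6.64, -9.69, 14.15, -20.66, 30.17]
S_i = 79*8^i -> [79, 632, 5056, 40448, 323584]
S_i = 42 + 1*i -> [42, 43, 44, 45, 46]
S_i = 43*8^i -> [43, 344, 2752, 22016, 176128]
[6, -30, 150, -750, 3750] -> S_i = 6*-5^i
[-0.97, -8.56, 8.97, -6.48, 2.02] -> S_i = Random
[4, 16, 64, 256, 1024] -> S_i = 4*4^i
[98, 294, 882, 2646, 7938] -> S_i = 98*3^i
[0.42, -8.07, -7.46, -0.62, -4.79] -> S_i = Random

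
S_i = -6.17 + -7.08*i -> [-6.17, -13.25, -20.33, -27.41, -34.49]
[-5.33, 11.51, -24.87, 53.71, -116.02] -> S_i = -5.33*(-2.16)^i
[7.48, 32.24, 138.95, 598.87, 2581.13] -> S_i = 7.48*4.31^i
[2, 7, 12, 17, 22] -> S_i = 2 + 5*i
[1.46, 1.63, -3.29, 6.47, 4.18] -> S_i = Random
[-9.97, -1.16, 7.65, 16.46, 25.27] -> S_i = -9.97 + 8.81*i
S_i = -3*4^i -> [-3, -12, -48, -192, -768]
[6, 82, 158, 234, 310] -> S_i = 6 + 76*i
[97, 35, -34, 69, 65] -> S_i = Random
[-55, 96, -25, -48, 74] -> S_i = Random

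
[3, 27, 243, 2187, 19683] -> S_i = 3*9^i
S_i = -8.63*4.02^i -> [-8.63, -34.69, -139.46, -560.65, -2253.8]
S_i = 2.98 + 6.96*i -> [2.98, 9.94, 16.9, 23.86, 30.82]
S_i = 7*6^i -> [7, 42, 252, 1512, 9072]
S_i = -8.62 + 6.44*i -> [-8.62, -2.18, 4.26, 10.7, 17.14]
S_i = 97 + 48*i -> [97, 145, 193, 241, 289]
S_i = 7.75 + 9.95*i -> [7.75, 17.7, 27.65, 37.6, 47.55]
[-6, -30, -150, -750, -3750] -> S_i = -6*5^i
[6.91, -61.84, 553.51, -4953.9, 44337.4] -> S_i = 6.91*(-8.95)^i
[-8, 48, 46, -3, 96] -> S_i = Random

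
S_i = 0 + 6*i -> [0, 6, 12, 18, 24]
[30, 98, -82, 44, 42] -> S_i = Random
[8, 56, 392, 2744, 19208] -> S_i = 8*7^i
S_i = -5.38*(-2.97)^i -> [-5.38, 15.98, -47.46, 140.95, -418.61]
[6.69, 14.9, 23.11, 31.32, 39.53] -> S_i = 6.69 + 8.21*i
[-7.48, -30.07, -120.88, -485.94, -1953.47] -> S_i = -7.48*4.02^i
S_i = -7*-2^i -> [-7, 14, -28, 56, -112]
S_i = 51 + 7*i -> [51, 58, 65, 72, 79]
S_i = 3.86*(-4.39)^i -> [3.86, -16.95, 74.39, -326.57, 1433.66]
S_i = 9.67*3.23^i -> [9.67, 31.23, 100.89, 325.86, 1052.54]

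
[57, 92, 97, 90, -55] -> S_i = Random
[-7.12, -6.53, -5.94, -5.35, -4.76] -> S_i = -7.12 + 0.59*i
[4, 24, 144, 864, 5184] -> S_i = 4*6^i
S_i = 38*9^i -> [38, 342, 3078, 27702, 249318]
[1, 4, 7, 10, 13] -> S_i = 1 + 3*i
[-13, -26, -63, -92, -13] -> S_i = Random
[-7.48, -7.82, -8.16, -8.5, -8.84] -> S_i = -7.48 + -0.34*i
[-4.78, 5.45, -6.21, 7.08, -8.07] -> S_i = -4.78*(-1.14)^i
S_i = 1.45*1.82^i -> [1.45, 2.64, 4.8, 8.74, 15.91]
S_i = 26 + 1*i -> [26, 27, 28, 29, 30]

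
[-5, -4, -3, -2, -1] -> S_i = -5 + 1*i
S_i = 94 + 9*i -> [94, 103, 112, 121, 130]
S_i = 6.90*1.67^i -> [6.9, 11.52, 19.24, 32.14, 53.67]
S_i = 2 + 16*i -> [2, 18, 34, 50, 66]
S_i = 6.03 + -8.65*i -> [6.03, -2.62, -11.27, -19.92, -28.57]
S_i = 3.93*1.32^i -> [3.93, 5.19, 6.85, 9.04, 11.93]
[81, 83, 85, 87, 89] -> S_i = 81 + 2*i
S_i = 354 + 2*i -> [354, 356, 358, 360, 362]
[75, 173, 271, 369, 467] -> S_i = 75 + 98*i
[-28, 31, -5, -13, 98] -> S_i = Random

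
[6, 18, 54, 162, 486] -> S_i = 6*3^i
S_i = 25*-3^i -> [25, -75, 225, -675, 2025]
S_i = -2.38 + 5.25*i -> [-2.38, 2.87, 8.12, 13.37, 18.62]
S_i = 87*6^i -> [87, 522, 3132, 18792, 112752]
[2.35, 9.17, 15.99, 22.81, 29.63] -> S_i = 2.35 + 6.82*i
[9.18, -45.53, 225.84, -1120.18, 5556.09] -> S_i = 9.18*(-4.96)^i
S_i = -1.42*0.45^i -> [-1.42, -0.64, -0.29, -0.13, -0.06]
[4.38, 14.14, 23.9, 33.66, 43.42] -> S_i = 4.38 + 9.76*i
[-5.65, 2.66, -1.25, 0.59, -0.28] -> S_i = -5.65*(-0.47)^i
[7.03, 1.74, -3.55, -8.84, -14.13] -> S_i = 7.03 + -5.29*i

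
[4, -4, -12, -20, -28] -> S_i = 4 + -8*i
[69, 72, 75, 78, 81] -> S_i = 69 + 3*i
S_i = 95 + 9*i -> [95, 104, 113, 122, 131]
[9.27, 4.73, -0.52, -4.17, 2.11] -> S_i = Random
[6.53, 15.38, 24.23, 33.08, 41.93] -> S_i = 6.53 + 8.85*i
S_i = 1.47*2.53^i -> [1.47, 3.72, 9.41, 23.81, 60.23]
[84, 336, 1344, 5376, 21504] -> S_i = 84*4^i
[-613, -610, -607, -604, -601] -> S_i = -613 + 3*i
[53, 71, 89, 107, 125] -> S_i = 53 + 18*i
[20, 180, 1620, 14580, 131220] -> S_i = 20*9^i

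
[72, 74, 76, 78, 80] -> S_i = 72 + 2*i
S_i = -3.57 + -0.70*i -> [-3.57, -4.27, -4.97, -5.67, -6.37]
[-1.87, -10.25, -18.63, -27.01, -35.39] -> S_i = -1.87 + -8.38*i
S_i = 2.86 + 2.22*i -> [2.86, 5.08, 7.3, 9.52, 11.74]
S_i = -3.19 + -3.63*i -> [-3.19, -6.82, -10.45, -14.08, -17.71]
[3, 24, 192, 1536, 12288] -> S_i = 3*8^i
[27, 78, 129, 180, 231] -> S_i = 27 + 51*i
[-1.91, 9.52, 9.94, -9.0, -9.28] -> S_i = Random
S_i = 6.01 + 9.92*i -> [6.01, 15.93, 25.85, 35.77, 45.69]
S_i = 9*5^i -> [9, 45, 225, 1125, 5625]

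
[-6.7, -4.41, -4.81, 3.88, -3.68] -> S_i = Random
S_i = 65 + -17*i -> [65, 48, 31, 14, -3]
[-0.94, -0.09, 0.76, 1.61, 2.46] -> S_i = -0.94 + 0.85*i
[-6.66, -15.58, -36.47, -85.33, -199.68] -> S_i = -6.66*2.34^i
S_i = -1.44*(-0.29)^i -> [-1.44, 0.42, -0.12, 0.04, -0.01]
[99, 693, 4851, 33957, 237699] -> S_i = 99*7^i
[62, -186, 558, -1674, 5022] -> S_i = 62*-3^i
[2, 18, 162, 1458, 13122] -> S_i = 2*9^i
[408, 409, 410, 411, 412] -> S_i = 408 + 1*i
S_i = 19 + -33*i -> [19, -14, -47, -80, -113]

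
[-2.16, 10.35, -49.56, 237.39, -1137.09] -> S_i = -2.16*(-4.79)^i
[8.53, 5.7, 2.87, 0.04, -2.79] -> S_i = 8.53 + -2.83*i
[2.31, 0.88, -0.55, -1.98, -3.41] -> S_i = 2.31 + -1.43*i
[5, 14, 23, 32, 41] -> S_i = 5 + 9*i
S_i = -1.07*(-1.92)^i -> [-1.07, 2.05, -3.94, 7.57, -14.54]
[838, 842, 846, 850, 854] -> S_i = 838 + 4*i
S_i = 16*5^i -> [16, 80, 400, 2000, 10000]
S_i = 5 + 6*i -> [5, 11, 17, 23, 29]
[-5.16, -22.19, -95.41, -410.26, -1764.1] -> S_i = -5.16*4.30^i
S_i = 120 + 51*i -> [120, 171, 222, 273, 324]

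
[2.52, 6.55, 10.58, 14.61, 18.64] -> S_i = 2.52 + 4.03*i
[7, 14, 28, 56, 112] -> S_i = 7*2^i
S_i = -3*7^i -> [-3, -21, -147, -1029, -7203]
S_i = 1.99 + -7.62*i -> [1.99, -5.63, -13.25, -20.87, -28.49]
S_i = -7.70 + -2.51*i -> [-7.7, -10.21, -12.72, -15.23, -17.74]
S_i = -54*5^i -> [-54, -270, -1350, -6750, -33750]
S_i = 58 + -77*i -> [58, -19, -96, -173, -250]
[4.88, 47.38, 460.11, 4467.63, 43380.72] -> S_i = 4.88*9.71^i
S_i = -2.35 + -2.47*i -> [-2.35, -4.82, -7.29, -9.76, -12.23]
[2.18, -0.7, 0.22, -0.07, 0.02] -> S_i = 2.18*(-0.32)^i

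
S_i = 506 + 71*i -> [506, 577, 648, 719, 790]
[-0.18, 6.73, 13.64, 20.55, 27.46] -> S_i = -0.18 + 6.91*i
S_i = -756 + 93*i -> [-756, -663, -570, -477, -384]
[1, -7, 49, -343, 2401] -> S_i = 1*-7^i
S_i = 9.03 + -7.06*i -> [9.03, 1.97, -5.09, -12.15, -19.21]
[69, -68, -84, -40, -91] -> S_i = Random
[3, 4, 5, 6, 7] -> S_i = 3 + 1*i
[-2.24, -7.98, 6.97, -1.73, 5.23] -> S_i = Random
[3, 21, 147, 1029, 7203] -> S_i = 3*7^i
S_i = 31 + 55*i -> [31, 86, 141, 196, 251]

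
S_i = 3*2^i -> [3, 6, 12, 24, 48]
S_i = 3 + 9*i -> [3, 12, 21, 30, 39]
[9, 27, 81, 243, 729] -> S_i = 9*3^i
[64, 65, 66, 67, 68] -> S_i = 64 + 1*i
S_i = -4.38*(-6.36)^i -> [-4.38, 27.86, -177.17, 1126.8, -7166.43]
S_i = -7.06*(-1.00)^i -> [-7.06, 7.06, -7.06, 7.06, -7.06]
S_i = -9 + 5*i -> [-9, -4, 1, 6, 11]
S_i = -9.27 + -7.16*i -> [-9.27, -16.43, -23.59, -30.75, -37.91]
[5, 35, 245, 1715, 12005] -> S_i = 5*7^i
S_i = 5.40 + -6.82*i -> [5.4, -1.42, -8.24, -15.06, -21.88]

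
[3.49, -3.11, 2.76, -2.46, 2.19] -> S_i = 3.49*(-0.89)^i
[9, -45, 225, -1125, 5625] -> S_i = 9*-5^i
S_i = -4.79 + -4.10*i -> [-4.79, -8.89, -12.99, -17.09, -21.19]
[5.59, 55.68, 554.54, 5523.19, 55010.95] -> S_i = 5.59*9.96^i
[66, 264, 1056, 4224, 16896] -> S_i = 66*4^i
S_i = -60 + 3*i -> [-60, -57, -54, -51, -48]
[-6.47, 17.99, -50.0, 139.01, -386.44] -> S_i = -6.47*(-2.78)^i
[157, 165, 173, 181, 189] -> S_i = 157 + 8*i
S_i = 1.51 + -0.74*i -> [1.51, 0.77, 0.03, -0.71, -1.45]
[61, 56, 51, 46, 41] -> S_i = 61 + -5*i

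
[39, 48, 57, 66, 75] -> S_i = 39 + 9*i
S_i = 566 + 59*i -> [566, 625, 684, 743, 802]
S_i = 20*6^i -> [20, 120, 720, 4320, 25920]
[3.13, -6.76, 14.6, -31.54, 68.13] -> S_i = 3.13*(-2.16)^i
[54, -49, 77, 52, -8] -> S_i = Random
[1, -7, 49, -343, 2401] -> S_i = 1*-7^i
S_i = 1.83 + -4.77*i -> [1.83, -2.94, -7.71, -12.48, -17.25]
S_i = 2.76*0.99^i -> [2.76, 2.73, 2.71, 2.68, 2.65]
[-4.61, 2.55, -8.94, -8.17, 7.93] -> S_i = Random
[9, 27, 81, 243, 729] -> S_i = 9*3^i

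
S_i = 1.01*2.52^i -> [1.01, 2.55, 6.41, 16.16, 40.73]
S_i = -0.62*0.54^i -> [-0.62, -0.33, -0.18, -0.1, -0.05]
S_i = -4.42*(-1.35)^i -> [-4.42, 5.97, -8.06, 10.87, -14.68]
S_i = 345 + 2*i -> [345, 347, 349, 351, 353]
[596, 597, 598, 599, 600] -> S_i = 596 + 1*i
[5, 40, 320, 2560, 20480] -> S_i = 5*8^i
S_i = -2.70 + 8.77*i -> [-2.7, 6.07, 14.84, 23.61, 32.38]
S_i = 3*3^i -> [3, 9, 27, 81, 243]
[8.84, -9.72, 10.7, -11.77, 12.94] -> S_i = 8.84*(-1.10)^i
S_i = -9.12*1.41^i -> [-9.12, -12.86, -18.13, -25.57, -36.05]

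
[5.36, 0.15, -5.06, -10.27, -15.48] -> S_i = 5.36 + -5.21*i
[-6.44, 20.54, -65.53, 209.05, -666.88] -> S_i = -6.44*(-3.19)^i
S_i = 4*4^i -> [4, 16, 64, 256, 1024]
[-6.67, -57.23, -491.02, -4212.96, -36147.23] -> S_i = -6.67*8.58^i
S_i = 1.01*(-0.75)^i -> [1.01, -0.76, 0.57, -0.43, 0.32]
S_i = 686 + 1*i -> [686, 687, 688, 689, 690]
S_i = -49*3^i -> [-49, -147, -441, -1323, -3969]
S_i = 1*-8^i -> [1, -8, 64, -512, 4096]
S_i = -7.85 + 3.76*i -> [-7.85, -4.09, -0.33, 3.43, 7.19]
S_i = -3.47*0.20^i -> [-3.47, -0.69, -0.14, -0.03, -0.01]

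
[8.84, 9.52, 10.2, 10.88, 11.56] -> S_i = 8.84 + 0.68*i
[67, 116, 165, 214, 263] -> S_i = 67 + 49*i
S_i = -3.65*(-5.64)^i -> [-3.65, 20.59, -116.11, 654.83, -3693.25]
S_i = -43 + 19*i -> [-43, -24, -5, 14, 33]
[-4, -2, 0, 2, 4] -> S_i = -4 + 2*i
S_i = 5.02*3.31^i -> [5.02, 16.62, 55.0, 182.05, 602.58]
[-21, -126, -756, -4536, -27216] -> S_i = -21*6^i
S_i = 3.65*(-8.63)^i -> [3.65, -31.5, 271.84, -2345.99, 20245.85]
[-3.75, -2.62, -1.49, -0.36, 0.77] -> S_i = -3.75 + 1.13*i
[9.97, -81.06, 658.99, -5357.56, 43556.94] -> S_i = 9.97*(-8.13)^i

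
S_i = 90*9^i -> [90, 810, 7290, 65610, 590490]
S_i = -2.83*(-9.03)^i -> [-2.83, 25.55, -230.76, 2083.77, -18816.44]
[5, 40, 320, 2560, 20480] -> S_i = 5*8^i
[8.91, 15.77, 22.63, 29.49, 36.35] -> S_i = 8.91 + 6.86*i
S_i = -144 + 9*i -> [-144, -135, -126, -117, -108]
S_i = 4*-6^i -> [4, -24, 144, -864, 5184]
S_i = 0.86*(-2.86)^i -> [0.86, -2.46, 7.03, -20.12, 57.54]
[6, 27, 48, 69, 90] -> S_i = 6 + 21*i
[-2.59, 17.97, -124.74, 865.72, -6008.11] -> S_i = -2.59*(-6.94)^i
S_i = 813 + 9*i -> [813, 822, 831, 840, 849]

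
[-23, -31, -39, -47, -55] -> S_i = -23 + -8*i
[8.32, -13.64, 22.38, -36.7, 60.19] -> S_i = 8.32*(-1.64)^i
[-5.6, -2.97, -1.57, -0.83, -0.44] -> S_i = -5.60*0.53^i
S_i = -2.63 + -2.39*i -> [-2.63, -5.02, -7.41, -9.8, -12.19]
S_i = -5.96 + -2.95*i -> [-5.96, -8.91, -11.86, -14.81, -17.76]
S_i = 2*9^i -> [2, 18, 162, 1458, 13122]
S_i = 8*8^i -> [8, 64, 512, 4096, 32768]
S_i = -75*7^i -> [-75, -525, -3675, -25725, -180075]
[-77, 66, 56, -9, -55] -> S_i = Random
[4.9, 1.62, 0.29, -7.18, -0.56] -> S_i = Random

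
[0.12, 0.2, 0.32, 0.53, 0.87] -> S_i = 0.12*1.64^i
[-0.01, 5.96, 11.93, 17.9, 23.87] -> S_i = -0.01 + 5.97*i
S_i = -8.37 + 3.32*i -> [-8.37, -5.05, -1.73, 1.59, 4.91]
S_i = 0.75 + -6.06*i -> [0.75, -5.31, -11.37, -17.43, -23.49]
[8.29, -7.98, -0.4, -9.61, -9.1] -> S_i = Random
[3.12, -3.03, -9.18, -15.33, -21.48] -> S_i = 3.12 + -6.15*i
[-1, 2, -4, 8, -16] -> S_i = -1*-2^i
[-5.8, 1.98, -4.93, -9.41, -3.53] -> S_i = Random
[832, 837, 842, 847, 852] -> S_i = 832 + 5*i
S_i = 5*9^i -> [5, 45, 405, 3645, 32805]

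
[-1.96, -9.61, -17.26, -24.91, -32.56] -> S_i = -1.96 + -7.65*i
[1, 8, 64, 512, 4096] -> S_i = 1*8^i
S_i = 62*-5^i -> [62, -310, 1550, -7750, 38750]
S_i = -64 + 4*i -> [-64, -60, -56, -52, -48]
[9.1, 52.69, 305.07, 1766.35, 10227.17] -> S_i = 9.10*5.79^i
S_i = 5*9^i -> [5, 45, 405, 3645, 32805]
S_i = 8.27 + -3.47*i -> [8.27, 4.8, 1.33, -2.14, -5.61]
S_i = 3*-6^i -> [3, -18, 108, -648, 3888]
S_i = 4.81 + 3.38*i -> [4.81, 8.19, 11.57, 14.95, 18.33]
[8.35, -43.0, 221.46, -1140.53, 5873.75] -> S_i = 8.35*(-5.15)^i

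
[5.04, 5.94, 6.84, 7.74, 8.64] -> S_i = 5.04 + 0.90*i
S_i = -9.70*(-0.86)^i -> [-9.7, 8.34, -7.17, 6.17, -5.31]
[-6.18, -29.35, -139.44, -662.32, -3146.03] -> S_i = -6.18*4.75^i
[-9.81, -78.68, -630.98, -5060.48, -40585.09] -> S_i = -9.81*8.02^i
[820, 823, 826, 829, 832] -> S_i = 820 + 3*i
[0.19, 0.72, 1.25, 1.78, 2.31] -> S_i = 0.19 + 0.53*i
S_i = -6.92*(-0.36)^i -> [-6.92, 2.49, -0.9, 0.32, -0.12]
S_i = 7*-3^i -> [7, -21, 63, -189, 567]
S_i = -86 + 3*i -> [-86, -83, -80, -77, -74]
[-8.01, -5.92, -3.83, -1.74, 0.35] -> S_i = -8.01 + 2.09*i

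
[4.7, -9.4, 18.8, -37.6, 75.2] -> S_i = 4.70*(-2.00)^i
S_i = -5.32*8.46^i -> [-5.32, -45.01, -380.76, -3221.24, -27251.67]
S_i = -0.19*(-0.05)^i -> [-0.19, 0.01, -0.0, 0.0, -0.0]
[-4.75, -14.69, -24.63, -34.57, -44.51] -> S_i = -4.75 + -9.94*i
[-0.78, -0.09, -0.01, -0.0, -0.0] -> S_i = -0.78*0.11^i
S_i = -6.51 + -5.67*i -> [-6.51, -12.18, -17.85, -23.52, -29.19]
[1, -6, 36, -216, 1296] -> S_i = 1*-6^i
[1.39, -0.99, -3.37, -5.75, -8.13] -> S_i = 1.39 + -2.38*i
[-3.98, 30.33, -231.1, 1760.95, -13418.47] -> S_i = -3.98*(-7.62)^i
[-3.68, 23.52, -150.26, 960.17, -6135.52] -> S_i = -3.68*(-6.39)^i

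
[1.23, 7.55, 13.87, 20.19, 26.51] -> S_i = 1.23 + 6.32*i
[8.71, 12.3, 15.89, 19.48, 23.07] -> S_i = 8.71 + 3.59*i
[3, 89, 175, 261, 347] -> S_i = 3 + 86*i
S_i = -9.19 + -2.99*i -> [-9.19, -12.18, -15.17, -18.16, -21.15]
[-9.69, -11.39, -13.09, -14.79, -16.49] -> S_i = -9.69 + -1.70*i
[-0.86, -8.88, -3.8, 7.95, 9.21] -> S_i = Random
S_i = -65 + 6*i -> [-65, -59, -53, -47, -41]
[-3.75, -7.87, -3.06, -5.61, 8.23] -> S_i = Random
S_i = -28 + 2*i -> [-28, -26, -24, -22, -20]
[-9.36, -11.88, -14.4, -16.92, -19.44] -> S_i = -9.36 + -2.52*i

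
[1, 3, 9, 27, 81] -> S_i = 1*3^i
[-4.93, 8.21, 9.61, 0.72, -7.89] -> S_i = Random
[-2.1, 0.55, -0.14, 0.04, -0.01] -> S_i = -2.10*(-0.26)^i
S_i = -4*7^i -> [-4, -28, -196, -1372, -9604]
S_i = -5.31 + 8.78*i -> [-5.31, 3.47, 12.25, 21.03, 29.81]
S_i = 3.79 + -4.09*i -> [3.79, -0.3, -4.39, -8.48, -12.57]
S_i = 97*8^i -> [97, 776, 6208, 49664, 397312]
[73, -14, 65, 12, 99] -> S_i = Random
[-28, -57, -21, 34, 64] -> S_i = Random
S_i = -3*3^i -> [-3, -9, -27, -81, -243]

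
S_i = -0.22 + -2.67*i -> [-0.22, -2.89, -5.56, -8.23, -10.9]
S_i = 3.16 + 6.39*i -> [3.16, 9.55, 15.94, 22.33, 28.72]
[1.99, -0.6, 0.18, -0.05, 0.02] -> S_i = 1.99*(-0.30)^i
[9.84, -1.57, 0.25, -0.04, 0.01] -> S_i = 9.84*(-0.16)^i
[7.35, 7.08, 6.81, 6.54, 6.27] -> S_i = 7.35 + -0.27*i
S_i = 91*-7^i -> [91, -637, 4459, -31213, 218491]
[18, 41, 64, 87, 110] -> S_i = 18 + 23*i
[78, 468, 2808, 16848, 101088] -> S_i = 78*6^i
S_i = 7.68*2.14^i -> [7.68, 16.44, 35.17, 75.27, 161.07]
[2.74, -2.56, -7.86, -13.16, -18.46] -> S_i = 2.74 + -5.30*i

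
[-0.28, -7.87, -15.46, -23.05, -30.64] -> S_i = -0.28 + -7.59*i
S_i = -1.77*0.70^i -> [-1.77, -1.24, -0.87, -0.61, -0.42]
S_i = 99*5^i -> [99, 495, 2475, 12375, 61875]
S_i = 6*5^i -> [6, 30, 150, 750, 3750]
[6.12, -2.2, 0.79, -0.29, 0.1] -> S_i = 6.12*(-0.36)^i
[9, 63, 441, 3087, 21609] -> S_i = 9*7^i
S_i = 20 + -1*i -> [20, 19, 18, 17, 16]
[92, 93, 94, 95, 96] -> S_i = 92 + 1*i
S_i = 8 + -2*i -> [8, 6, 4, 2, 0]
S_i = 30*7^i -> [30, 210, 1470, 10290, 72030]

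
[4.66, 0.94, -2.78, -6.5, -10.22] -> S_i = 4.66 + -3.72*i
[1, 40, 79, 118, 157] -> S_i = 1 + 39*i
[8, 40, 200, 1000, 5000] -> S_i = 8*5^i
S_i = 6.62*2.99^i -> [6.62, 19.79, 59.18, 176.96, 529.11]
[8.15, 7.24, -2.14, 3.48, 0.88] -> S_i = Random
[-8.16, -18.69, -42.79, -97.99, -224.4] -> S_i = -8.16*2.29^i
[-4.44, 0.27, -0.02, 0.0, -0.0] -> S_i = -4.44*(-0.06)^i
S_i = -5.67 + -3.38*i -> [-5.67, -9.05, -12.43, -15.81, -19.19]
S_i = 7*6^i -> [7, 42, 252, 1512, 9072]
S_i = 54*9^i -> [54, 486, 4374, 39366, 354294]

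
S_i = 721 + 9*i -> [721, 730, 739, 748, 757]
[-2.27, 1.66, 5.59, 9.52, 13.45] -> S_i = -2.27 + 3.93*i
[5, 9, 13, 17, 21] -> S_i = 5 + 4*i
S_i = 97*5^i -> [97, 485, 2425, 12125, 60625]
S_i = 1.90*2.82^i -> [1.9, 5.36, 15.11, 42.61, 120.16]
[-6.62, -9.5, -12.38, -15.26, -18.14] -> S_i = -6.62 + -2.88*i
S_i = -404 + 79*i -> [-404, -325, -246, -167, -88]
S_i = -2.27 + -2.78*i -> [-2.27, -5.05, -7.83, -10.61, -13.39]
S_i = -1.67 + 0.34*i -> [-1.67, -1.33, -0.99, -0.65, -0.31]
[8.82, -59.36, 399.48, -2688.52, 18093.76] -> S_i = 8.82*(-6.73)^i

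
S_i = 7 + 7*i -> [7, 14, 21, 28, 35]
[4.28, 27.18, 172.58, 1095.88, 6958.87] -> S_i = 4.28*6.35^i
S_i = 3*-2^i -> [3, -6, 12, -24, 48]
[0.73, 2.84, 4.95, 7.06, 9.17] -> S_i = 0.73 + 2.11*i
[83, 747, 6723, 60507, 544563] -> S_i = 83*9^i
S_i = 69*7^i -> [69, 483, 3381, 23667, 165669]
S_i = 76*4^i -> [76, 304, 1216, 4864, 19456]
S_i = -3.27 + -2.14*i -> [-3.27, -5.41, -7.55, -9.69, -11.83]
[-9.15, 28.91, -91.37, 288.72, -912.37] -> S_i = -9.15*(-3.16)^i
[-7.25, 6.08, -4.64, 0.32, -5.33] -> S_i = Random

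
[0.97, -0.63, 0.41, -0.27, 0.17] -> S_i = 0.97*(-0.65)^i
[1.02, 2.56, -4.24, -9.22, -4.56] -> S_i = Random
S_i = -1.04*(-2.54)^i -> [-1.04, 2.64, -6.71, 17.04, -43.29]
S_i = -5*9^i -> [-5, -45, -405, -3645, -32805]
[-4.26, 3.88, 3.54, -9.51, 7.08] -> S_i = Random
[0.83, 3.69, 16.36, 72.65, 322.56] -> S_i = 0.83*4.44^i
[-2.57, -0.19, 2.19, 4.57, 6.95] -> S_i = -2.57 + 2.38*i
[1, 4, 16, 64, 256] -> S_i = 1*4^i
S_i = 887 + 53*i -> [887, 940, 993, 1046, 1099]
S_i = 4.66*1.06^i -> [4.66, 4.94, 5.24, 5.55, 5.88]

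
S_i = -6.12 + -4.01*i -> [-6.12, -10.13, -14.14, -18.15, -22.16]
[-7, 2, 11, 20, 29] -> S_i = -7 + 9*i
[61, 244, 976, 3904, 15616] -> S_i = 61*4^i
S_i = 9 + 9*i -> [9, 18, 27, 36, 45]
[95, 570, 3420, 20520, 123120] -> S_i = 95*6^i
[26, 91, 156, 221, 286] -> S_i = 26 + 65*i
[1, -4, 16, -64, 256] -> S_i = 1*-4^i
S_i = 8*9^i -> [8, 72, 648, 5832, 52488]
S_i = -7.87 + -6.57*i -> [-7.87, -14.44, -21.01, -27.58, -34.15]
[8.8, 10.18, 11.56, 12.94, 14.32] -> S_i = 8.80 + 1.38*i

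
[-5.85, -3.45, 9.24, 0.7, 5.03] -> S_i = Random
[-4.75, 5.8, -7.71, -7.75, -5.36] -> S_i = Random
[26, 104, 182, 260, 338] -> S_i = 26 + 78*i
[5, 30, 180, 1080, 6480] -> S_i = 5*6^i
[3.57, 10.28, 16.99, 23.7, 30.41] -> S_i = 3.57 + 6.71*i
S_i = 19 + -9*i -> [19, 10, 1, -8, -17]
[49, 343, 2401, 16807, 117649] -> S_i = 49*7^i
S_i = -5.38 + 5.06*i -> [-5.38, -0.32, 4.74, 9.8, 14.86]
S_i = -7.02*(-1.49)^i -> [-7.02, 10.46, -15.59, 23.22, -34.6]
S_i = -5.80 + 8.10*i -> [-5.8, 2.3, 10.4, 18.5, 26.6]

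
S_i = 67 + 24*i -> [67, 91, 115, 139, 163]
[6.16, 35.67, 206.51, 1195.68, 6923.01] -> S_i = 6.16*5.79^i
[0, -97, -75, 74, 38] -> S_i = Random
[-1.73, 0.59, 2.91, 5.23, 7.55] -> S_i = -1.73 + 2.32*i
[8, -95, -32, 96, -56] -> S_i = Random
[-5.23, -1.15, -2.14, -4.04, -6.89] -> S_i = Random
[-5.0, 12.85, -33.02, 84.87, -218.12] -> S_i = -5.00*(-2.57)^i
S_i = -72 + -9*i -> [-72, -81, -90, -99, -108]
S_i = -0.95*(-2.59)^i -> [-0.95, 2.46, -6.37, 16.51, -42.75]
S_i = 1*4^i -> [1, 4, 16, 64, 256]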